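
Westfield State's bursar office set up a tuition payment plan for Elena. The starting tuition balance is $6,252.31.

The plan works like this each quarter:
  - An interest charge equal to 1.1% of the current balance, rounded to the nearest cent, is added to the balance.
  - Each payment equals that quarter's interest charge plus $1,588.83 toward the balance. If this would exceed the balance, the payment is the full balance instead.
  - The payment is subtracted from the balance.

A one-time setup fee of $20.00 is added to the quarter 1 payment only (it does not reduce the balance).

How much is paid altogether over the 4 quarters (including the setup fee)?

Quarter 1: opening $6,252.31; interest $68.78 → $6,321.09; payment $1,657.61 (+ $20.00 fee); balance $4,663.48
Quarter 2: opening $4,663.48; interest $51.30 → $4,714.78; payment $1,640.13; balance $3,074.65
Quarter 3: opening $3,074.65; interest $33.82 → $3,108.47; payment $1,622.65; balance $1,485.82
Quarter 4: opening $1,485.82; interest $16.34 → $1,502.16; payment $1,502.16; balance $0.00
Total paid: $6,442.55

$6,442.55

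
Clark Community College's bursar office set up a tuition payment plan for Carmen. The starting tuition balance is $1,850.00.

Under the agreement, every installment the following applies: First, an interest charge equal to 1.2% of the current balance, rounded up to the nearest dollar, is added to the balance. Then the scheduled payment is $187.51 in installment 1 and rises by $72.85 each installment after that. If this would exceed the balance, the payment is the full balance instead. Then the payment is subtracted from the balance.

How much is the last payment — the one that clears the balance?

Installment 1: $1,850.00 +$23.00 interest = $1,873.00; pay $187.51 → $1,685.49
Installment 2: $1,685.49 +$21.00 interest = $1,706.49; pay $260.36 → $1,446.13
Installment 3: $1,446.13 +$18.00 interest = $1,464.13; pay $333.21 → $1,130.92
Installment 4: $1,130.92 +$14.00 interest = $1,144.92; pay $406.06 → $738.86
Installment 5: $738.86 +$9.00 interest = $747.86; pay $478.91 → $268.95
Installment 6: $268.95 +$4.00 interest = $272.95; pay $272.95 → $0.00

$272.95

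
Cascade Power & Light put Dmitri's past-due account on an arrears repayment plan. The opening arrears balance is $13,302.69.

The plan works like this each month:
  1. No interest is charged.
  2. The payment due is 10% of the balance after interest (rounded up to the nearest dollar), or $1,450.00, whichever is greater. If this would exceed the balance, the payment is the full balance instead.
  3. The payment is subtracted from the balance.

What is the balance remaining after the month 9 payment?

Month 1: $13,302.69 − $1,450.00 → $11,852.69
Month 2: $11,852.69 − $1,450.00 → $10,402.69
Month 3: $10,402.69 − $1,450.00 → $8,952.69
Month 4: $8,952.69 − $1,450.00 → $7,502.69
Month 5: $7,502.69 − $1,450.00 → $6,052.69
Month 6: $6,052.69 − $1,450.00 → $4,602.69
Month 7: $4,602.69 − $1,450.00 → $3,152.69
Month 8: $3,152.69 − $1,450.00 → $1,702.69
Month 9: $1,702.69 − $1,450.00 → $252.69

$252.69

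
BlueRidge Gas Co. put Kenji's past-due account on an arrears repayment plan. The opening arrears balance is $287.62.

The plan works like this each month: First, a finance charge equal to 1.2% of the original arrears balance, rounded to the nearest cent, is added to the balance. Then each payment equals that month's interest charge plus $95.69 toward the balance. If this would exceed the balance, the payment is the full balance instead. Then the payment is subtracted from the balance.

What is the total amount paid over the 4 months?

Month 1: $287.62 +$3.45 interest = $291.07; pay $99.14 → $191.93
Month 2: $191.93 +$3.45 interest = $195.38; pay $99.14 → $96.24
Month 3: $96.24 +$3.45 interest = $99.69; pay $99.14 → $0.55
Month 4: $0.55 +$3.45 interest = $4.00; pay $4.00 → $0.00
Total paid: $301.42

$301.42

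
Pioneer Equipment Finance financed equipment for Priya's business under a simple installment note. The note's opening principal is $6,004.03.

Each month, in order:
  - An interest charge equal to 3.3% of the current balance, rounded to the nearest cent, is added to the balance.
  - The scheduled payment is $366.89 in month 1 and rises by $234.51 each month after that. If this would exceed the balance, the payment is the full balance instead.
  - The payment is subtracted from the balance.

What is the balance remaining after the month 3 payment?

$4,769.59

Month 1: $6,004.03 +$198.13 interest = $6,202.16; pay $366.89 → $5,835.27
Month 2: $5,835.27 +$192.56 interest = $6,027.83; pay $601.40 → $5,426.43
Month 3: $5,426.43 +$179.07 interest = $5,605.50; pay $835.91 → $4,769.59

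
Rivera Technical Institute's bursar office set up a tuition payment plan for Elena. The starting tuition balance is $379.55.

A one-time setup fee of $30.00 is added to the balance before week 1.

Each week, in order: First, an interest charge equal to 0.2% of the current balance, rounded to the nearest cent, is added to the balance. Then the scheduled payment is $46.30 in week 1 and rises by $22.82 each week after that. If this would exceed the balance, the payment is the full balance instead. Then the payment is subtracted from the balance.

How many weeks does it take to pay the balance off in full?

5

Week 1: opening $409.55; interest $0.82 → $410.37; payment $46.30; balance $364.07
Week 2: opening $364.07; interest $0.73 → $364.80; payment $69.12; balance $295.68
Week 3: opening $295.68; interest $0.59 → $296.27; payment $91.94; balance $204.33
Week 4: opening $204.33; interest $0.41 → $204.74; payment $114.76; balance $89.98
Week 5: opening $89.98; interest $0.18 → $90.16; payment $90.16; balance $0.00
Balance reaches $0.00 in week 5.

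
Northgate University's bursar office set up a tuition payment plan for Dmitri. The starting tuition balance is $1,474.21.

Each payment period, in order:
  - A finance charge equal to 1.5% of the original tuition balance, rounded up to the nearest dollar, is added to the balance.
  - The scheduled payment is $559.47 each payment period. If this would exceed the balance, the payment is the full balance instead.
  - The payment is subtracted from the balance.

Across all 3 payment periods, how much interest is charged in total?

$69.00

Payment period 1: $1,474.21 +$23.00 interest = $1,497.21; pay $559.47 → $937.74
Payment period 2: $937.74 +$23.00 interest = $960.74; pay $559.47 → $401.27
Payment period 3: $401.27 +$23.00 interest = $424.27; pay $424.27 → $0.00
Total interest: $23.00 + $23.00 + $23.00 = $69.00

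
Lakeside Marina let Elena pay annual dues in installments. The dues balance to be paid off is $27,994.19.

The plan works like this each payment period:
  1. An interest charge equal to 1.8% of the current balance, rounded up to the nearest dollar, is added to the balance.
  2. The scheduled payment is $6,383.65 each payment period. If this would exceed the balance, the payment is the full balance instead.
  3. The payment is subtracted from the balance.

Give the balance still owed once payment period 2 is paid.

# | Opening | Interest | Payment | End bal
1 | $27,994.19 | $504.00 | $6,383.65 | $22,114.54
2 | $22,114.54 | $399.00 | $6,383.65 | $16,129.89

$16,129.89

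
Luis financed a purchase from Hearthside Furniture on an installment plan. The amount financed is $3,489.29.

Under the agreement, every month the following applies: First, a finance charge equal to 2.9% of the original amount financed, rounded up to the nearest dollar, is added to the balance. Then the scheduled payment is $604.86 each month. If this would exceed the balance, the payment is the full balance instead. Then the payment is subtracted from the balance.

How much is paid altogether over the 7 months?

# | Opening | Interest | Payment | End bal
1 | $3,489.29 | $102.00 | $604.86 | $2,986.43
2 | $2,986.43 | $102.00 | $604.86 | $2,483.57
3 | $2,483.57 | $102.00 | $604.86 | $1,980.71
4 | $1,980.71 | $102.00 | $604.86 | $1,477.85
5 | $1,477.85 | $102.00 | $604.86 | $974.99
6 | $974.99 | $102.00 | $604.86 | $472.13
7 | $472.13 | $102.00 | $574.13 | $0.00
Total paid: $4,203.29

$4,203.29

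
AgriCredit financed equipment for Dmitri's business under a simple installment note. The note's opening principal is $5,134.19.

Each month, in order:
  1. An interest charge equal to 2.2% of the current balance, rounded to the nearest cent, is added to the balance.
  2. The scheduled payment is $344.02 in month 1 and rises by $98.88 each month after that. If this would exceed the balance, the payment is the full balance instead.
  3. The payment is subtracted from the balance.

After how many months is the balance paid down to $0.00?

Month 1: opening $5,134.19; interest $112.95 → $5,247.14; payment $344.02; balance $4,903.12
Month 2: opening $4,903.12; interest $107.87 → $5,010.99; payment $442.90; balance $4,568.09
Month 3: opening $4,568.09; interest $100.50 → $4,668.59; payment $541.78; balance $4,126.81
Month 4: opening $4,126.81; interest $90.79 → $4,217.60; payment $640.66; balance $3,576.94
Month 5: opening $3,576.94; interest $78.69 → $3,655.63; payment $739.54; balance $2,916.09
Month 6: opening $2,916.09; interest $64.15 → $2,980.24; payment $838.42; balance $2,141.82
Month 7: opening $2,141.82; interest $47.12 → $2,188.94; payment $937.30; balance $1,251.64
Month 8: opening $1,251.64; interest $27.54 → $1,279.18; payment $1,036.18; balance $243.00
Month 9: opening $243.00; interest $5.35 → $248.35; payment $248.35; balance $0.00
Balance reaches $0.00 in month 9.

9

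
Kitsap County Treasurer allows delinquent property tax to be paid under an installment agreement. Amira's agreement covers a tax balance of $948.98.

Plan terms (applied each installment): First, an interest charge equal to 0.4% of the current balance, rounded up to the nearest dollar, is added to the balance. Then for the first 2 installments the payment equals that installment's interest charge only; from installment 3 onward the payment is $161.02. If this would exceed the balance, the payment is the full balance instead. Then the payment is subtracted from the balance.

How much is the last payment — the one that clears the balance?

Installment 1: $948.98 +$4.00 interest = $952.98; pay $4.00 → $948.98
Installment 2: $948.98 +$4.00 interest = $952.98; pay $4.00 → $948.98
Installment 3: $948.98 +$4.00 interest = $952.98; pay $161.02 → $791.96
Installment 4: $791.96 +$4.00 interest = $795.96; pay $161.02 → $634.94
Installment 5: $634.94 +$3.00 interest = $637.94; pay $161.02 → $476.92
Installment 6: $476.92 +$2.00 interest = $478.92; pay $161.02 → $317.90
Installment 7: $317.90 +$2.00 interest = $319.90; pay $161.02 → $158.88
Installment 8: $158.88 +$1.00 interest = $159.88; pay $159.88 → $0.00

$159.88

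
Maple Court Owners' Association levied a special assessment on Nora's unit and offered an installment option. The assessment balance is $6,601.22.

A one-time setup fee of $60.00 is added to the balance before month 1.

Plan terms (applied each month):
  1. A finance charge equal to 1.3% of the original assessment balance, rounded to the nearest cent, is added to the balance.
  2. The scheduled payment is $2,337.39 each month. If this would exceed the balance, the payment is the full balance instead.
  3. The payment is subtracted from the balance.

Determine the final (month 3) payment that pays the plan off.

$2,243.90

# | Opening | Interest | Payment | End bal
1 | $6,661.22 | $85.82 | $2,337.39 | $4,409.65
2 | $4,409.65 | $85.82 | $2,337.39 | $2,158.08
3 | $2,158.08 | $85.82 | $2,243.90 | $0.00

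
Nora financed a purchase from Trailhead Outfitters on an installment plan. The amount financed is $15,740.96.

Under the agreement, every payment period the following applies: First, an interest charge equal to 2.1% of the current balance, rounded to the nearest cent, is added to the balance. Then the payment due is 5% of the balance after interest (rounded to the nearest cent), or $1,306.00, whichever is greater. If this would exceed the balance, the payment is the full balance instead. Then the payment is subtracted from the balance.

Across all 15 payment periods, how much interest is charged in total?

Payment period 1: $15,740.96 +$330.56 interest = $16,071.52; pay $1,306.00 → $14,765.52
Payment period 2: $14,765.52 +$310.08 interest = $15,075.60; pay $1,306.00 → $13,769.60
Payment period 3: $13,769.60 +$289.16 interest = $14,058.76; pay $1,306.00 → $12,752.76
Payment period 4: $12,752.76 +$267.81 interest = $13,020.57; pay $1,306.00 → $11,714.57
Payment period 5: $11,714.57 +$246.01 interest = $11,960.58; pay $1,306.00 → $10,654.58
Payment period 6: $10,654.58 +$223.75 interest = $10,878.33; pay $1,306.00 → $9,572.33
Payment period 7: $9,572.33 +$201.02 interest = $9,773.35; pay $1,306.00 → $8,467.35
Payment period 8: $8,467.35 +$177.81 interest = $8,645.16; pay $1,306.00 → $7,339.16
Payment period 9: $7,339.16 +$154.12 interest = $7,493.28; pay $1,306.00 → $6,187.28
Payment period 10: $6,187.28 +$129.93 interest = $6,317.21; pay $1,306.00 → $5,011.21
Payment period 11: $5,011.21 +$105.24 interest = $5,116.45; pay $1,306.00 → $3,810.45
Payment period 12: $3,810.45 +$80.02 interest = $3,890.47; pay $1,306.00 → $2,584.47
Payment period 13: $2,584.47 +$54.27 interest = $2,638.74; pay $1,306.00 → $1,332.74
Payment period 14: $1,332.74 +$27.99 interest = $1,360.73; pay $1,306.00 → $54.73
Payment period 15: $54.73 +$1.15 interest = $55.88; pay $55.88 → $0.00
Total interest: $330.56 + $310.08 + $289.16 + $267.81 + $246.01 + $223.75 + $201.02 + $177.81 + $154.12 + $129.93 + $105.24 + $80.02 + $54.27 + $27.99 + $1.15 = $2,598.92

$2,598.92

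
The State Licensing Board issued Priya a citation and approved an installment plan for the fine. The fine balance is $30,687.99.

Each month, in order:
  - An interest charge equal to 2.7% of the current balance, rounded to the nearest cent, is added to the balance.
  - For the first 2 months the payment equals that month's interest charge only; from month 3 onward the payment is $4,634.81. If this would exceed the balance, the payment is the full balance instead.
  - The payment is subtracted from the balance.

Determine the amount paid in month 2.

$828.58

# | Opening | Interest | Payment | End bal
1 | $30,687.99 | $828.58 | $828.58 | $30,687.99
2 | $30,687.99 | $828.58 | $828.58 | $30,687.99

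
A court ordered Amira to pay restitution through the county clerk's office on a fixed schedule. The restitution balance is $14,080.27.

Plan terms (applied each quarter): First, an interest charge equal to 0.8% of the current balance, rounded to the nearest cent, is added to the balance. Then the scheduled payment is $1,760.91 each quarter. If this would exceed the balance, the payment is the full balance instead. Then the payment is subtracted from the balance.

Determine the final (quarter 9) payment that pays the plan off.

Quarter 1: $14,080.27 +$112.64 interest = $14,192.91; pay $1,760.91 → $12,432.00
Quarter 2: $12,432.00 +$99.46 interest = $12,531.46; pay $1,760.91 → $10,770.55
Quarter 3: $10,770.55 +$86.16 interest = $10,856.71; pay $1,760.91 → $9,095.80
Quarter 4: $9,095.80 +$72.77 interest = $9,168.57; pay $1,760.91 → $7,407.66
Quarter 5: $7,407.66 +$59.26 interest = $7,466.92; pay $1,760.91 → $5,706.01
Quarter 6: $5,706.01 +$45.65 interest = $5,751.66; pay $1,760.91 → $3,990.75
Quarter 7: $3,990.75 +$31.93 interest = $4,022.68; pay $1,760.91 → $2,261.77
Quarter 8: $2,261.77 +$18.09 interest = $2,279.86; pay $1,760.91 → $518.95
Quarter 9: $518.95 +$4.15 interest = $523.10; pay $523.10 → $0.00

$523.10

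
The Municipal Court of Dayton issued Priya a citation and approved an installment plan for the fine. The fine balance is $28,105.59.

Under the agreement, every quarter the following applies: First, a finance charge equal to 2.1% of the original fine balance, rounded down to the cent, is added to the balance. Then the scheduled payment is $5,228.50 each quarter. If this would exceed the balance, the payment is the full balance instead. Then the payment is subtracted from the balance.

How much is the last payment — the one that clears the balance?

$866.06

Quarter 1: $28,105.59 +$590.21 interest = $28,695.80; pay $5,228.50 → $23,467.30
Quarter 2: $23,467.30 +$590.21 interest = $24,057.51; pay $5,228.50 → $18,829.01
Quarter 3: $18,829.01 +$590.21 interest = $19,419.22; pay $5,228.50 → $14,190.72
Quarter 4: $14,190.72 +$590.21 interest = $14,780.93; pay $5,228.50 → $9,552.43
Quarter 5: $9,552.43 +$590.21 interest = $10,142.64; pay $5,228.50 → $4,914.14
Quarter 6: $4,914.14 +$590.21 interest = $5,504.35; pay $5,228.50 → $275.85
Quarter 7: $275.85 +$590.21 interest = $866.06; pay $866.06 → $0.00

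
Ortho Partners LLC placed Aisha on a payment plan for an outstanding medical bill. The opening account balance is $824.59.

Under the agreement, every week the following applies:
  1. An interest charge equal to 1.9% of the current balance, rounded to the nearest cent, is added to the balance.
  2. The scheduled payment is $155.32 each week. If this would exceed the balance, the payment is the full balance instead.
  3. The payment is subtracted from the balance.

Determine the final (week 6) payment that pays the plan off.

$101.17

Week 1: $824.59 +$15.67 interest = $840.26; pay $155.32 → $684.94
Week 2: $684.94 +$13.01 interest = $697.95; pay $155.32 → $542.63
Week 3: $542.63 +$10.31 interest = $552.94; pay $155.32 → $397.62
Week 4: $397.62 +$7.55 interest = $405.17; pay $155.32 → $249.85
Week 5: $249.85 +$4.75 interest = $254.60; pay $155.32 → $99.28
Week 6: $99.28 +$1.89 interest = $101.17; pay $101.17 → $0.00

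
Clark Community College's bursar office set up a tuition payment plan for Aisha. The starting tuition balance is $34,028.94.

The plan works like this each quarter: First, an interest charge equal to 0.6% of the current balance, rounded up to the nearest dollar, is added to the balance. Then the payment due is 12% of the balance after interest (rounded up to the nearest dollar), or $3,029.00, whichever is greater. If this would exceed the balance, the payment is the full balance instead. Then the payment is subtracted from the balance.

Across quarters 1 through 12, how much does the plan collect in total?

$35,223.94

Quarter 1: $34,028.94 +$205.00 interest = $34,233.94; pay $4,109.00 → $30,124.94
Quarter 2: $30,124.94 +$181.00 interest = $30,305.94; pay $3,637.00 → $26,668.94
Quarter 3: $26,668.94 +$161.00 interest = $26,829.94; pay $3,220.00 → $23,609.94
Quarter 4: $23,609.94 +$142.00 interest = $23,751.94; pay $3,029.00 → $20,722.94
Quarter 5: $20,722.94 +$125.00 interest = $20,847.94; pay $3,029.00 → $17,818.94
Quarter 6: $17,818.94 +$107.00 interest = $17,925.94; pay $3,029.00 → $14,896.94
Quarter 7: $14,896.94 +$90.00 interest = $14,986.94; pay $3,029.00 → $11,957.94
Quarter 8: $11,957.94 +$72.00 interest = $12,029.94; pay $3,029.00 → $9,000.94
Quarter 9: $9,000.94 +$55.00 interest = $9,055.94; pay $3,029.00 → $6,026.94
Quarter 10: $6,026.94 +$37.00 interest = $6,063.94; pay $3,029.00 → $3,034.94
Quarter 11: $3,034.94 +$19.00 interest = $3,053.94; pay $3,029.00 → $24.94
Quarter 12: $24.94 +$1.00 interest = $25.94; pay $25.94 → $0.00
Total paid: $35,223.94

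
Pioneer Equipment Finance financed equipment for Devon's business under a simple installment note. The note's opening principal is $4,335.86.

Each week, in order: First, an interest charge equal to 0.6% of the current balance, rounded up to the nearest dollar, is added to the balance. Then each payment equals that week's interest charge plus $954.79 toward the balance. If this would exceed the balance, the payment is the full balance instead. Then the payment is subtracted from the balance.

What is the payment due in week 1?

$981.79

Week 1: opening $4,335.86; interest $27.00 → $4,362.86; payment $981.79; balance $3,381.07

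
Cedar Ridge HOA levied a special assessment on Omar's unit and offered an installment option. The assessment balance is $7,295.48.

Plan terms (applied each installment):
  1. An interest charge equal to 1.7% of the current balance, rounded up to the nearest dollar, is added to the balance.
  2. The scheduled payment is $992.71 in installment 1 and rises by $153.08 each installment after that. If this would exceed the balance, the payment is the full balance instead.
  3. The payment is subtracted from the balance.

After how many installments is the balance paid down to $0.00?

# | Opening | Interest | Payment | End bal
1 | $7,295.48 | $125.00 | $992.71 | $6,427.77
2 | $6,427.77 | $110.00 | $1,145.79 | $5,391.98
3 | $5,391.98 | $92.00 | $1,298.87 | $4,185.11
4 | $4,185.11 | $72.00 | $1,451.95 | $2,805.16
5 | $2,805.16 | $48.00 | $1,605.03 | $1,248.13
6 | $1,248.13 | $22.00 | $1,270.13 | $0.00
Balance reaches $0.00 in installment 6.

6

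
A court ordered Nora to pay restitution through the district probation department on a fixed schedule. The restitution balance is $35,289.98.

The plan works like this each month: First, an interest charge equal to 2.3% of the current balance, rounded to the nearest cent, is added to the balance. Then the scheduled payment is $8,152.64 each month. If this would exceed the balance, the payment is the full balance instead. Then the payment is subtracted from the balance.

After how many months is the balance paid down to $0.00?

5

Month 1: opening $35,289.98; interest $811.67 → $36,101.65; payment $8,152.64; balance $27,949.01
Month 2: opening $27,949.01; interest $642.83 → $28,591.84; payment $8,152.64; balance $20,439.20
Month 3: opening $20,439.20; interest $470.10 → $20,909.30; payment $8,152.64; balance $12,756.66
Month 4: opening $12,756.66; interest $293.40 → $13,050.06; payment $8,152.64; balance $4,897.42
Month 5: opening $4,897.42; interest $112.64 → $5,010.06; payment $5,010.06; balance $0.00
Balance reaches $0.00 in month 5.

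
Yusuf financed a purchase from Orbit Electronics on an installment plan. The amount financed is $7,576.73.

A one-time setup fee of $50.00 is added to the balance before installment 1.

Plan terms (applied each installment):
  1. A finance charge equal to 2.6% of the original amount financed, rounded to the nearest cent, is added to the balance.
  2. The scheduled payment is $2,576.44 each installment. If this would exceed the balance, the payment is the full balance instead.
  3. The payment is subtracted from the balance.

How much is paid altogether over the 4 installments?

$8,414.69

Installment 1: $7,626.73 +$196.99 interest = $7,823.72; pay $2,576.44 → $5,247.28
Installment 2: $5,247.28 +$196.99 interest = $5,444.27; pay $2,576.44 → $2,867.83
Installment 3: $2,867.83 +$196.99 interest = $3,064.82; pay $2,576.44 → $488.38
Installment 4: $488.38 +$196.99 interest = $685.37; pay $685.37 → $0.00
Total paid: $8,414.69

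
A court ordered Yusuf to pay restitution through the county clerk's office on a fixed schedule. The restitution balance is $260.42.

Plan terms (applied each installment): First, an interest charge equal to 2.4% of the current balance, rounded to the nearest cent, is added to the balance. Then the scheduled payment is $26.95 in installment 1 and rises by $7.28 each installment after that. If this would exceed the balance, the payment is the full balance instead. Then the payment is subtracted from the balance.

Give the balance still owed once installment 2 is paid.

Installment 1: opening $260.42; interest $6.25 → $266.67; payment $26.95; balance $239.72
Installment 2: opening $239.72; interest $5.75 → $245.47; payment $34.23; balance $211.24

$211.24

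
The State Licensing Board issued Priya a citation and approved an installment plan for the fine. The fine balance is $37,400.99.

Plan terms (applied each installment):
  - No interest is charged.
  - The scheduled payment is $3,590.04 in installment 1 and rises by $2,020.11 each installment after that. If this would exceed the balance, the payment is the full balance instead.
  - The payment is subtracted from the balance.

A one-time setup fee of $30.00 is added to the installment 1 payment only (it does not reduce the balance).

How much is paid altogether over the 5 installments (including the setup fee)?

$37,430.99

Installment 1: opening $37,400.99; payment $3,590.04 (+ $30.00 fee); balance $33,810.95
Installment 2: opening $33,810.95; payment $5,610.15; balance $28,200.80
Installment 3: opening $28,200.80; payment $7,630.26; balance $20,570.54
Installment 4: opening $20,570.54; payment $9,650.37; balance $10,920.17
Installment 5: opening $10,920.17; payment $10,920.17; balance $0.00
Total paid: $37,430.99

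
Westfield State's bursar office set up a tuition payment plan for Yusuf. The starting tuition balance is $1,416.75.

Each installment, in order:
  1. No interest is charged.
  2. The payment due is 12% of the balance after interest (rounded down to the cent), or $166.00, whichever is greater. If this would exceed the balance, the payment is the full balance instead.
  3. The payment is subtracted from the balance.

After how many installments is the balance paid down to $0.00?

9

# | Opening | Payment | End bal
1 | $1,416.75 | $170.01 | $1,246.74
2 | $1,246.74 | $166.00 | $1,080.74
3 | $1,080.74 | $166.00 | $914.74
4 | $914.74 | $166.00 | $748.74
5 | $748.74 | $166.00 | $582.74
6 | $582.74 | $166.00 | $416.74
7 | $416.74 | $166.00 | $250.74
8 | $250.74 | $166.00 | $84.74
9 | $84.74 | $84.74 | $0.00
Balance reaches $0.00 in installment 9.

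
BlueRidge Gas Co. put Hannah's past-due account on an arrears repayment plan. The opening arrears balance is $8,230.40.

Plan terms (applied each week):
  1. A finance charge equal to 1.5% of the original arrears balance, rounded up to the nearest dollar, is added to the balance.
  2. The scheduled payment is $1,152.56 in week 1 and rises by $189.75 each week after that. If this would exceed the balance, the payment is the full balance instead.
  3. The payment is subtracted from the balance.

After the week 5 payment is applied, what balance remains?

$1,190.10

# | Opening | Interest | Payment | End bal
1 | $8,230.40 | $124.00 | $1,152.56 | $7,201.84
2 | $7,201.84 | $124.00 | $1,342.31 | $5,983.53
3 | $5,983.53 | $124.00 | $1,532.06 | $4,575.47
4 | $4,575.47 | $124.00 | $1,721.81 | $2,977.66
5 | $2,977.66 | $124.00 | $1,911.56 | $1,190.10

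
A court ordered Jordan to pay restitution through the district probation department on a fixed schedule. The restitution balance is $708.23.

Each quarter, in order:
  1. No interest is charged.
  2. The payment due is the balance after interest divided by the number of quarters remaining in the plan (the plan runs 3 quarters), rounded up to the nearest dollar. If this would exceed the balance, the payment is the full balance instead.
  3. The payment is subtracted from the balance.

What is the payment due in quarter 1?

# | Opening | Payment | End bal
1 | $708.23 | $237.00 | $471.23

$237.00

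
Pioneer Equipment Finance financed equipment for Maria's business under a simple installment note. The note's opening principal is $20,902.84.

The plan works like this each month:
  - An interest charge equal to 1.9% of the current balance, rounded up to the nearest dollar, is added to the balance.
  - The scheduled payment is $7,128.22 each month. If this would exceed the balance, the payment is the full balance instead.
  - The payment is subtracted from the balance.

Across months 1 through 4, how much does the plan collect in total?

$21,716.84

# | Opening | Interest | Payment | End bal
1 | $20,902.84 | $398.00 | $7,128.22 | $14,172.62
2 | $14,172.62 | $270.00 | $7,128.22 | $7,314.40
3 | $7,314.40 | $139.00 | $7,128.22 | $325.18
4 | $325.18 | $7.00 | $332.18 | $0.00
Total paid: $21,716.84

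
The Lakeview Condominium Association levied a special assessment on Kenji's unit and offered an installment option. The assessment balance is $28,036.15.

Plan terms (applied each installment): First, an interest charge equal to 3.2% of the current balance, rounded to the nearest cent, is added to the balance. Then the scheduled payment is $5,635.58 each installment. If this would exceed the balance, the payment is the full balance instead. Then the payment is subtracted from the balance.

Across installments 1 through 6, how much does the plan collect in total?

$31,045.26

Installment 1: $28,036.15 +$897.16 interest = $28,933.31; pay $5,635.58 → $23,297.73
Installment 2: $23,297.73 +$745.53 interest = $24,043.26; pay $5,635.58 → $18,407.68
Installment 3: $18,407.68 +$589.05 interest = $18,996.73; pay $5,635.58 → $13,361.15
Installment 4: $13,361.15 +$427.56 interest = $13,788.71; pay $5,635.58 → $8,153.13
Installment 5: $8,153.13 +$260.90 interest = $8,414.03; pay $5,635.58 → $2,778.45
Installment 6: $2,778.45 +$88.91 interest = $2,867.36; pay $2,867.36 → $0.00
Total paid: $31,045.26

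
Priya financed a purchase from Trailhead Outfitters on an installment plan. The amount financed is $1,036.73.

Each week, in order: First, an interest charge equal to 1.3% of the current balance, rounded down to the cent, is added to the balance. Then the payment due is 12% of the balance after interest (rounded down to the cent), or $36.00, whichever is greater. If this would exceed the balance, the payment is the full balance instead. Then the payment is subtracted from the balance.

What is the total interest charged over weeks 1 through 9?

$79.97

Week 1: $1,036.73 +$13.47 interest = $1,050.20; pay $126.02 → $924.18
Week 2: $924.18 +$12.01 interest = $936.19; pay $112.34 → $823.85
Week 3: $823.85 +$10.71 interest = $834.56; pay $100.14 → $734.42
Week 4: $734.42 +$9.54 interest = $743.96; pay $89.27 → $654.69
Week 5: $654.69 +$8.51 interest = $663.20; pay $79.58 → $583.62
Week 6: $583.62 +$7.58 interest = $591.20; pay $70.94 → $520.26
Week 7: $520.26 +$6.76 interest = $527.02; pay $63.24 → $463.78
Week 8: $463.78 +$6.02 interest = $469.80; pay $56.37 → $413.43
Week 9: $413.43 +$5.37 interest = $418.80; pay $50.25 → $368.55
Total interest: $13.47 + $12.01 + $10.71 + $9.54 + $8.51 + $7.58 + $6.76 + $6.02 + $5.37 = $79.97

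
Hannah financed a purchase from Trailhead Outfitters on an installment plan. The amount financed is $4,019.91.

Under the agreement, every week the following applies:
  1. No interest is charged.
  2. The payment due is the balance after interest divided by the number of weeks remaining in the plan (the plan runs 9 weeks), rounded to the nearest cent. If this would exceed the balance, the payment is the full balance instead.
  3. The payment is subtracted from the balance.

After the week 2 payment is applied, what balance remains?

$3,126.59

Week 1: opening $4,019.91; payment $446.66; balance $3,573.25
Week 2: opening $3,573.25; payment $446.66; balance $3,126.59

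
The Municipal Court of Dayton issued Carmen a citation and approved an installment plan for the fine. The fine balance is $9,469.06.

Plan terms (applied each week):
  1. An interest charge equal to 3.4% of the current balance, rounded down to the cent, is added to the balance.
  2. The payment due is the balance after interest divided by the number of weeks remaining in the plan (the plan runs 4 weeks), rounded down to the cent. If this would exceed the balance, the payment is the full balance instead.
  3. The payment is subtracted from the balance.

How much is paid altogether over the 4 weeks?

$10,301.74

Week 1: opening $9,469.06; interest $321.94 → $9,791.00; payment $2,447.75; balance $7,343.25
Week 2: opening $7,343.25; interest $249.67 → $7,592.92; payment $2,530.97; balance $5,061.95
Week 3: opening $5,061.95; interest $172.10 → $5,234.05; payment $2,617.02; balance $2,617.03
Week 4: opening $2,617.03; interest $88.97 → $2,706.00; payment $2,706.00; balance $0.00
Total paid: $10,301.74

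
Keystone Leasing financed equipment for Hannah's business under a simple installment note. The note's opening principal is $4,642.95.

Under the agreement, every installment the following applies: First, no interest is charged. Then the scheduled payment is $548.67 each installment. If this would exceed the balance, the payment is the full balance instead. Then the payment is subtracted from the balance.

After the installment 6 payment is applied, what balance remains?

$1,350.93

Installment 1: opening $4,642.95; payment $548.67; balance $4,094.28
Installment 2: opening $4,094.28; payment $548.67; balance $3,545.61
Installment 3: opening $3,545.61; payment $548.67; balance $2,996.94
Installment 4: opening $2,996.94; payment $548.67; balance $2,448.27
Installment 5: opening $2,448.27; payment $548.67; balance $1,899.60
Installment 6: opening $1,899.60; payment $548.67; balance $1,350.93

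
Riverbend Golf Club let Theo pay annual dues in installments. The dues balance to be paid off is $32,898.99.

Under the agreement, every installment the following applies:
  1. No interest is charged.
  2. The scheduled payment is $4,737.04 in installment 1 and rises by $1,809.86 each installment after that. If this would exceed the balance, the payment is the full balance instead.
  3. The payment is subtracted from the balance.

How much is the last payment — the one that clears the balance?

$3,091.67

# | Opening | Payment | End bal
1 | $32,898.99 | $4,737.04 | $28,161.95
2 | $28,161.95 | $6,546.90 | $21,615.05
3 | $21,615.05 | $8,356.76 | $13,258.29
4 | $13,258.29 | $10,166.62 | $3,091.67
5 | $3,091.67 | $3,091.67 | $0.00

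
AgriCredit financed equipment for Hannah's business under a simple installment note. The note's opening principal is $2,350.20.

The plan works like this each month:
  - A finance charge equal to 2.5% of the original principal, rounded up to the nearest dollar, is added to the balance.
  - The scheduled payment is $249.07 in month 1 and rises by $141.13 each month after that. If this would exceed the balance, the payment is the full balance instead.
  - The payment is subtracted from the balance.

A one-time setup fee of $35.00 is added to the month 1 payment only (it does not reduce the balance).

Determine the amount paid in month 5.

$802.14

Month 1: opening $2,350.20; interest $59.00 → $2,409.20; payment $249.07 (+ $35.00 fee); balance $2,160.13
Month 2: opening $2,160.13; interest $59.00 → $2,219.13; payment $390.20; balance $1,828.93
Month 3: opening $1,828.93; interest $59.00 → $1,887.93; payment $531.33; balance $1,356.60
Month 4: opening $1,356.60; interest $59.00 → $1,415.60; payment $672.46; balance $743.14
Month 5: opening $743.14; interest $59.00 → $802.14; payment $802.14; balance $0.00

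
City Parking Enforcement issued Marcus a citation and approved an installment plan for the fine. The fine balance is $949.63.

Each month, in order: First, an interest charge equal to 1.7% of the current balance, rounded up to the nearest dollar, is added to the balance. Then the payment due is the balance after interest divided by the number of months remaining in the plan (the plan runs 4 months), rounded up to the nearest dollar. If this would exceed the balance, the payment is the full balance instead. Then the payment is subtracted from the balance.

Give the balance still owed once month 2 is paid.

# | Opening | Interest | Payment | End bal
1 | $949.63 | $17.00 | $242.00 | $724.63
2 | $724.63 | $13.00 | $246.00 | $491.63

$491.63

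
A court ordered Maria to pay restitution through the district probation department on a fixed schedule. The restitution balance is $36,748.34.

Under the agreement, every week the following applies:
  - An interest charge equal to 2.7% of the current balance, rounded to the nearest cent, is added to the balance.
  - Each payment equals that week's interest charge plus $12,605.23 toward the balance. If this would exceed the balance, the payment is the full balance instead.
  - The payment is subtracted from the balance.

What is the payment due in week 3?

# | Opening | Interest | Payment | End bal
1 | $36,748.34 | $992.21 | $13,597.44 | $24,143.11
2 | $24,143.11 | $651.86 | $13,257.09 | $11,537.88
3 | $11,537.88 | $311.52 | $11,849.40 | $0.00

$11,849.40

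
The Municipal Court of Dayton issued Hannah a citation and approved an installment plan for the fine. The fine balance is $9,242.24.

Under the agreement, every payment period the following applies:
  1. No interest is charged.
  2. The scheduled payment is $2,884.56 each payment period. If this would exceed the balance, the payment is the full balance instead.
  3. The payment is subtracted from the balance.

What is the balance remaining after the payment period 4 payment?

Payment period 1: $9,242.24 − $2,884.56 → $6,357.68
Payment period 2: $6,357.68 − $2,884.56 → $3,473.12
Payment period 3: $3,473.12 − $2,884.56 → $588.56
Payment period 4: $588.56 − $588.56 → $0.00

$0.00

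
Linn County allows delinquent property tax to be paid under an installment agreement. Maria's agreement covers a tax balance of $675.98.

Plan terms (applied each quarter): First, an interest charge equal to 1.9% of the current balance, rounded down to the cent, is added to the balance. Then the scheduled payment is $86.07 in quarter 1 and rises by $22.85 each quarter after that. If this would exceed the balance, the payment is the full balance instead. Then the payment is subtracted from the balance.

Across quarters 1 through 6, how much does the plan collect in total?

Quarter 1: $675.98 +$12.84 interest = $688.82; pay $86.07 → $602.75
Quarter 2: $602.75 +$11.45 interest = $614.20; pay $108.92 → $505.28
Quarter 3: $505.28 +$9.60 interest = $514.88; pay $131.77 → $383.11
Quarter 4: $383.11 +$7.27 interest = $390.38; pay $154.62 → $235.76
Quarter 5: $235.76 +$4.47 interest = $240.23; pay $177.47 → $62.76
Quarter 6: $62.76 +$1.19 interest = $63.95; pay $63.95 → $0.00
Total paid: $722.80

$722.80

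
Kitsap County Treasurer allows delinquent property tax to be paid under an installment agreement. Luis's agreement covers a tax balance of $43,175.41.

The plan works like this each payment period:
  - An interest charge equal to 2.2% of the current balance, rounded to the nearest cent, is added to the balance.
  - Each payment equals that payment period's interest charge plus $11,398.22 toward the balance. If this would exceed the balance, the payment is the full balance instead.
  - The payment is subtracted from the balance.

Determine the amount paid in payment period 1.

$12,348.08

Payment period 1: opening $43,175.41; interest $949.86 → $44,125.27; payment $12,348.08; balance $31,777.19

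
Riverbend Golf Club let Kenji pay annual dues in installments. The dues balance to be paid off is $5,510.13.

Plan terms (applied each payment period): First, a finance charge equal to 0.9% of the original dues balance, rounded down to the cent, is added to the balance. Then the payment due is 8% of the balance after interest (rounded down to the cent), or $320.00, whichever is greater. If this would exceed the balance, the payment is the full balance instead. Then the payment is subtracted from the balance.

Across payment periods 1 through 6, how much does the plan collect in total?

Payment period 1: $5,510.13 +$49.59 interest = $5,559.72; pay $444.77 → $5,114.95
Payment period 2: $5,114.95 +$49.59 interest = $5,164.54; pay $413.16 → $4,751.38
Payment period 3: $4,751.38 +$49.59 interest = $4,800.97; pay $384.07 → $4,416.90
Payment period 4: $4,416.90 +$49.59 interest = $4,466.49; pay $357.31 → $4,109.18
Payment period 5: $4,109.18 +$49.59 interest = $4,158.77; pay $332.70 → $3,826.07
Payment period 6: $3,826.07 +$49.59 interest = $3,875.66; pay $320.00 → $3,555.66
Total paid: $2,252.01

$2,252.01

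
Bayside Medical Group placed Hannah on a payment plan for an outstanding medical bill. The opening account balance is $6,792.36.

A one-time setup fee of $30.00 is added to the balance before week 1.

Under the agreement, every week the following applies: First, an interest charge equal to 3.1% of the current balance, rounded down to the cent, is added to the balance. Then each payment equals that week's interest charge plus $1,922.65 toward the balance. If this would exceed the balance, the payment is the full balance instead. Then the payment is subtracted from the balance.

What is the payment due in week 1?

Week 1: opening $6,822.36; interest $211.49 → $7,033.85; payment $2,134.14; balance $4,899.71

$2,134.14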